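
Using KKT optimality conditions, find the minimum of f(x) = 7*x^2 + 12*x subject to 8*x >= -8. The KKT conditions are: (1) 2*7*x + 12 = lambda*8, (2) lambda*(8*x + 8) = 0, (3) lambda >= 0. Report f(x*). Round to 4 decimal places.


Step 1: Try lambda = 0 (constraint inactive).
Stationarity: 2*7*x + 12 = 0
x* = -12/(2*7) = -6/7 = -0.8571 (rounded; the exact value -6/7 is used below)
Check constraint: 8*-0.8571 = -6.8568 >= -8 -- satisfied.
Step 2: Compute optimal value.
f(x*) = 7*(-6/7)^2 + 12*(-6/7) = -5.1429


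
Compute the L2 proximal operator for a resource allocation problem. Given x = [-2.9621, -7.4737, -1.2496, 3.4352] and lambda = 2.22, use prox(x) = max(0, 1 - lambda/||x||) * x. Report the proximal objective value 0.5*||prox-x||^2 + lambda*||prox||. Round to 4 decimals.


Step 1: Compute ||x||.
||x|| = 8.8313
Step 2: Compute scaling factor.
scale = max(0, 1 - 2.22/8.8313) = 0.7486
Step 3: prox(x) = [-2.2175, -5.595, -0.9355, 2.5717]
||prox(x)|| = 6.6113
Step 4: Proximal objective.
0.5*||prox-x||^2 = 2.4642
lambda*||prox|| = 14.6771
Total = 17.1413


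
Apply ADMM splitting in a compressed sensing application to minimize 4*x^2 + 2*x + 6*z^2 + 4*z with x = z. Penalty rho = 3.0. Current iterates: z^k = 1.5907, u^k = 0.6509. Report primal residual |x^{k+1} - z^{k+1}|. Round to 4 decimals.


ADMM iteration with rho = 3.0, z^k = 1.5907, u^k = 0.6509
Step 1: x-update.
Minimize 4*x^2 + 2*x + (3.0/2)*(x - 1.5907 + 0.6509)^2
FOC: (2*4 + 3.0)*x = -2 + 3.0*(1.5907 - 0.6509)
x^{k+1} = 0.0745
Step 2: z-update.
Minimize 6*z^2 + 4*z + (3.0/2)*(0.0745 - z + 0.6509)^2
FOC: (2*6 + 3.0)*z = -4 + 3.0*(0.0745 + 0.6509)
z^{k+1} = -0.1216
Step 3: u-update.
u^{k+1} = 0.6509 + 0.0745 + 0.1216 = 0.847
Step 4: Primal residual = |0.0745 + 0.1216| = 0.1961


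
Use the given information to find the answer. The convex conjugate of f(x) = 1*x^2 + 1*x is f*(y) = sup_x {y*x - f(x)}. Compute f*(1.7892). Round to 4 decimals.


f*(y) = sup_x {y*x - a*x^2 - b*x} = sup_x {(y-b)*x - a*x^2}
FOC: (y - b) - 2a*x = 0 => x* = (y - b)/(2a)
x* = (1.7892 - 1)/(2*1) = 0.3946
f*(1.7892) = (y-b)^2/(4a) = (1.7892 - 1)^2/(4*1)
= 0.6228/4 = 0.1557


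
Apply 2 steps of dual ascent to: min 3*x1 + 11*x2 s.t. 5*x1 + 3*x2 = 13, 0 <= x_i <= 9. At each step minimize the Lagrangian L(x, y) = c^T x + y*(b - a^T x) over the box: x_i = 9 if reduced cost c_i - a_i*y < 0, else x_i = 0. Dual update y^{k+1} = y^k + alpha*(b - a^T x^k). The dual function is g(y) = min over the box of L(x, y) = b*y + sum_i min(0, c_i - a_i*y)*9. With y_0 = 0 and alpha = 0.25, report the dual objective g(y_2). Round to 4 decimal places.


Dual ascent for LP: min 3*x1 + 11*x2, 5*x1 + 3*x2 = 13, 0 <= x_i <= 9
Step 1: y^k = 0.0, reduced costs: (3.0, 11.0)
  x^k = (0.0, 0.0), subgradient = b - a^T x = 13.0
  y^{k+1} = 0.0 + 0.25*13.0 = 3.25
Step 2: y^k = 3.25, reduced costs: (-13.25, 1.25)
  x^k = (9.0, 0.0), subgradient = b - a^T x = -32.0
  y^{k+1} = 3.25 + 0.25*-32.0 = -4.75
Dual objective at y_2 = -4.75: reduced costs (26.75, 25.25), box minimizer x = (0.0, 0.0)
g(y_2) = b*y + (c1 - a1*y)*x1 + (c2 - a2*y)*x2 = 13*(-4.75) + 26.75*0.0 + 25.25*0.0 = -61.75 + 0.0 + 0.0 = -61.75


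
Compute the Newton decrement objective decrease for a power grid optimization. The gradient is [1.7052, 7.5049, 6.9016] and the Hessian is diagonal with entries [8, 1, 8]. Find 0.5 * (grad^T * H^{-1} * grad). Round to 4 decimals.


Step 1: H is diagonal, so H^(-1) * g = [0.2132, 7.5049, 0.8627].
Step 2: g^T H^(-1) g = sum_i g_i^2 / H_ii
  = (1.7052)^2/8 + (7.5049)^2/1 + (6.9016)^2/8
  = 0.3635 + 56.3235 + 5.954 = 62.641
Step 3: Objective decrease = 0.5 * g^T H^(-1) g = 31.3205


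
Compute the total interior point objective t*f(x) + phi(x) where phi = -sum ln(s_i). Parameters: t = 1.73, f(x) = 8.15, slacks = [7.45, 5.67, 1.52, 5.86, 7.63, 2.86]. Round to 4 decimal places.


Step 1: Compute log-barrier.
ln values: [2.0082, 1.7352, 0.4187, 1.7681, 2.0321, 1.0508]
phi = -(2.0082 + 1.7352 + 0.4187 + 1.7681 + 2.0321 + 1.0508) = -9.0132
Step 2: Compute augmented objective.
t*f(x) = 1.73*8.15 = 14.0995
Total = 14.0995 - 9.0132 = 5.0863


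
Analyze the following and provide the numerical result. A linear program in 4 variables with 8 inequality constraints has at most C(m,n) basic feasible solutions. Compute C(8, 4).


Each vertex corresponds to some choice of n active constraints out of m, so the number of vertices is at most C(m, n) = m! / (n!(m-n)!).
m = 8, n = 4
Numerator: 8 * 7 * 6 * 5
Denominator: 4! = 24
C(8, 4) = 70


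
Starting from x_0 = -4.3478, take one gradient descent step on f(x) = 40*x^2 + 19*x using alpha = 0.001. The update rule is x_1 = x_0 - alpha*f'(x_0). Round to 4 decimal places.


We compute the gradient at x_0 and apply the update.
f'(x) = 80*x + 19
f'(-4.3478) = 80*-4.3478 + 19 = -328.824
x_1 = -4.3478 - 0.001*-328.824 = -4.019


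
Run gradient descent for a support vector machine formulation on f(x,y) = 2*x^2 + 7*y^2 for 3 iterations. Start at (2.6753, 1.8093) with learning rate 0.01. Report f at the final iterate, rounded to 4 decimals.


Gradient descent on f(x,y) = 2*x^2 + 7*y^2.
Starting point: (2.6753, 1.8093), alpha = 0.01
Step 1: grad_x = 2*2*2.6753 = 10.7012, grad_y = 2*7*1.8093 = 25.3302
  x_1 = 2.6753 - 0.01*10.7012 = 2.5683
  y_1 = 1.8093 - 0.01*25.3302 = 1.556
Step 2: grad_x = 2*2*2.5683 = 10.2732, grad_y = 2*7*1.556 = 21.784
  x_2 = 2.5683 - 0.01*10.2732 = 2.4656
  y_2 = 1.556 - 0.01*21.784 = 1.3382
Step 3: grad_x = 2*2*2.4656 = 9.8622, grad_y = 2*7*1.3382 = 18.7342
  x_3 = 2.4656 - 0.01*9.8622 = 2.3669
  y_3 = 1.3382 - 0.01*18.7342 = 1.1508
f(2.3669, 1.1508) = 2*2.3669^2 + 7*1.1508^2 = 20.4754


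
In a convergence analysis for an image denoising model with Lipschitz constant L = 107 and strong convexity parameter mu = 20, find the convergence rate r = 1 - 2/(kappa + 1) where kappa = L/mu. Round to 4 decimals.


Step 1: Compute the condition number.
kappa = L/mu = 107/20 = 5.35
Step 2: Compute the convergence rate.
r = 1 - 2/(kappa + 1) = 1 - 2*mu/(L + mu) = (L - mu)/(L + mu) = 87/127 = 0.685


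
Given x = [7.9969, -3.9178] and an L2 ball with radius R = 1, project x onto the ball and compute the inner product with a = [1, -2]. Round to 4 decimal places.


Step 1: Compute ||x|| (intermediates to 6 decimals).
||x|| = sqrt(7.9969^2 + (-3.9178)^2) = 8.90503
Step 2: Project.
Since ||x|| > R, scale = R/||x|| = 1/8.90503 = 0.112296, proj(x) = scale * x
proj(x) = [0.89802, -0.439953]
Step 3: Dot product.
a^T * proj(x) = 1*0.89802 - 2*(-0.439953) = 1.7779


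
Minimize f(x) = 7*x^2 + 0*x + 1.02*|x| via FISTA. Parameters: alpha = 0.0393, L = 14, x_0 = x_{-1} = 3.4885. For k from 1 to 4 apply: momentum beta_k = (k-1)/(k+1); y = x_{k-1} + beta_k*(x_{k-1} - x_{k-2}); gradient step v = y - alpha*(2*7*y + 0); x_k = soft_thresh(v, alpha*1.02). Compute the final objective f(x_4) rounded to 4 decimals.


FISTA on f(x) = 7*x^2 + 0*x + 1.02*|x|
L = 14, alpha = 0.0393
Iteration 1: beta = 0.0, y = 3.4885 + 0.0*(3.4885 - 3.4885) = 3.4885
  grad(y) = 48.839, v = y - alpha*grad = 1.5691
  prox(v) = soft_thresh(1.5691, 0.0401) = 1.529
Iteration 2: beta = 0.3333, y = 1.529 + 0.3333*(1.529 - 3.4885) = 0.8759
  grad(y) = 12.2624, v = y - alpha*grad = 0.394
  prox(v) = soft_thresh(0.394, 0.0401) = 0.3539
Iteration 3: beta = 0.5, y = 0.3539 + 0.5*(0.3539 - 1.529) = -0.2337
  grad(y) = -3.2716, v = y - alpha*grad = -0.1051
  prox(v) = soft_thresh(-0.1051, 0.0401) = -0.065
Iteration 4: beta = 0.6, y = -0.065 + 0.6*(-0.065 - 0.3539) = -0.3164
  grad(y) = -4.4293, v = y - alpha*grad = -0.1423
  prox(v) = soft_thresh(-0.1423, 0.0401) = -0.1022
f(x_4) = 7*(-0.1022)^2 + 0*(-0.1022) + 1.02*|-0.1022| = 0.1774


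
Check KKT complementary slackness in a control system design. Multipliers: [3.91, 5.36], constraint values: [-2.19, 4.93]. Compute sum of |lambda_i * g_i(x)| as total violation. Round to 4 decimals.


KKT complementary slackness check:
lambda_1 * g_1 = 3.91 * -2.19 = -8.5629
lambda_2 * g_2 = 5.36 * 4.93 = 26.4248
Total violation = 8.5629 + 26.4248 = 34.9877


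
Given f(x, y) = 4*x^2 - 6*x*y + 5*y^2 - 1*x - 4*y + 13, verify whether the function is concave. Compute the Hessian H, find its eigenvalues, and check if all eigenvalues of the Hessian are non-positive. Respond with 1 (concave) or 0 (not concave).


The Hessian of f(x,y) = 4*x^2 - 6*x*y + 5*y^2 - 1*x - 4*y + 13 is:
H = [[8, -6], [-6, 10]]
Trace = 8 + 10 = 18
Determinant = 8*10 - (-6)^2 = 44
Discriminant = (18)^2 - 4*44 = 148.0
Eigenvalues: lambda_1 = 2.9172, lambda_2 = 15.0828
The function is not concave.

0


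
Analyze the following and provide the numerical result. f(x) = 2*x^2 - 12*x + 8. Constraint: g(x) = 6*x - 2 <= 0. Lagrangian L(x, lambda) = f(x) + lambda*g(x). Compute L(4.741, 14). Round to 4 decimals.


Step 1: Evaluate f(x).
f(4.741) = 2*4.741^2 - 12*4.741 + 8 = -3.9378
Step 2: Evaluate g(x).
g(4.741) = 6*4.741 - 2 = 26.446
Step 3: Compute Lagrangian.
L = -3.9378 + 14*26.446 = 366.3062


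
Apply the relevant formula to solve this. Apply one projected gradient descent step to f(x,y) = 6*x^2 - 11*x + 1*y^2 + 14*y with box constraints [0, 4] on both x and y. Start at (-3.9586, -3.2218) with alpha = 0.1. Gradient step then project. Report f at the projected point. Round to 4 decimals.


Step 1: Compute gradient at (-3.9586, -3.2218).
grad_x = 2*6*-3.9586 - 11 = -58.5032
grad_y = 2*1*-3.2218 + 14 = 7.5564
Step 2: Gradient step.
x_raw = -3.9586 - 0.1*-58.5032 = 1.8917
y_raw = -3.2218 - 0.1*7.5564 = -3.9774
Step 3: Project onto [0, 4].
x_proj = clip(1.8917) = 1.8917
y_proj = clip(-3.9774) = 0.0
Step 4: Evaluate f.
f(1.8917, 0.0) = 0.6627


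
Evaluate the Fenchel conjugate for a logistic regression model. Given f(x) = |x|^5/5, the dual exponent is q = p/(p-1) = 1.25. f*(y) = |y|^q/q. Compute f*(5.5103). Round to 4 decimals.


The conjugate exponent q satisfies 1/p + 1/q = 1.
p = 5, so q = 5/(5 - 1) = 1.25
|y|^q = 5.5103^1.25 = 8.4425
f*(5.5103) = 8.4425 / 1.25 = 6.754


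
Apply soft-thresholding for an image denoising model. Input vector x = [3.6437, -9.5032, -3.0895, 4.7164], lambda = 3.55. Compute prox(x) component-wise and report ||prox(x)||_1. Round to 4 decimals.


Soft-thresholding with lambda = 3.55:
prox(3.6437) = sign(3.6437)*max(|3.6437| - 3.55, 0) = 0.0937
prox(-9.5032) = sign(-9.5032)*max(|-9.5032| - 3.55, 0) = -5.9532
prox(-3.0895) = sign(-3.0895)*max(|-3.0895| - 3.55, 0) = 0.0
prox(4.7164) = sign(4.7164)*max(|4.7164| - 3.55, 0) = 1.1664
prox(x) = [0.0937, -5.9532, 0.0, 1.1664]
||prox(x)||_1 = 0.0937 + 5.9532 + 0.0 + 1.1664 = 7.2133


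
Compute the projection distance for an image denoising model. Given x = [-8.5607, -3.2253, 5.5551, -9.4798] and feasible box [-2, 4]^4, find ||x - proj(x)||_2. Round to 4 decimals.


Project each component onto [-2, 4].
clip(-8.5607) = -2.0, clip(-3.2253) = -2.0, clip(5.5551) = 4.0, clip(-9.4798) = -2.0
Projection = [-2.0, -2.0, 4.0, -2.0]
Squared diffs: [43.0428, 1.5014, 2.4183, 55.9474]
Distance = sqrt(102.9099) = 10.1445


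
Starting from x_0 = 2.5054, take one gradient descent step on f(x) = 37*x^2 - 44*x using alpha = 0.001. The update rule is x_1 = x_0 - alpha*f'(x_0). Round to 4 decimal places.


We compute the gradient at x_0 and apply the update.
f'(x) = 74*x - 44
f'(2.5054) = 74*2.5054 - 44 = 141.3996
x_1 = 2.5054 - 0.001*141.3996 = 2.364


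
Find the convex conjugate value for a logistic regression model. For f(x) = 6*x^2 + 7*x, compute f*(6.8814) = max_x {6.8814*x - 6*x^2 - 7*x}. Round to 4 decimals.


f*(y) = sup_x {y*x - a*x^2 - b*x} = sup_x {(y-b)*x - a*x^2}
FOC: (y - b) - 2a*x = 0 => x* = (y - b)/(2a)
x* = (6.8814 - 7)/(2*6) = -0.0099
f*(6.8814) = (y-b)^2/(4a) = (6.8814 - 7)^2/(4*6)
= 0.0141/24 = 0.0006


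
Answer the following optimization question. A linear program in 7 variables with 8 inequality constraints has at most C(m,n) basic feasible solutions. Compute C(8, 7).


Each vertex corresponds to some choice of n active constraints out of m, so the number of vertices is at most C(m, n) = m! / (n!(m-n)!).
m = 8, n = 7
Numerator: 8 * 7 * 6 * 5 * 4 * 3 * 2
Denominator: 7! = 5040
C(8, 7) = 8


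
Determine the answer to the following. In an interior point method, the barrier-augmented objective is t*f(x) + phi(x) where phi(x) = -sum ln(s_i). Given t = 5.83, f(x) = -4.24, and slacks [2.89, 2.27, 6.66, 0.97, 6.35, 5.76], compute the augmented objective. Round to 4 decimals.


Step 1: Compute log-barrier.
ln values: [1.0613, 0.8198, 1.8961, -0.0305, 1.8485, 1.7509]
phi = -(1.0613 + 0.8198 + 1.8961 - 0.0305 + 1.8485 + 1.7509) = -7.3461
Step 2: Compute augmented objective.
t*f(x) = 5.83*-4.24 = -24.7192
Total = -24.7192 - 7.3461 = -32.0653


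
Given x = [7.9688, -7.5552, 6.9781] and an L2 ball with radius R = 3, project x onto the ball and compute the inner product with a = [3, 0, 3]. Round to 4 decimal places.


Step 1: Compute ||x|| (intermediates to 6 decimals).
||x|| = sqrt(7.9688^2 + (-7.5552)^2 + 6.9781^2) = 13.010638
Step 2: Project.
Since ||x|| > R, scale = R/||x|| = 3/13.010638 = 0.230581, proj(x) = scale * x
proj(x) = [1.837454, -1.742086, 1.609017]
Step 3: Dot product.
a^T * proj(x) = 3*1.837454 + 0*(-1.742086) + 3*1.609017 = 10.3394


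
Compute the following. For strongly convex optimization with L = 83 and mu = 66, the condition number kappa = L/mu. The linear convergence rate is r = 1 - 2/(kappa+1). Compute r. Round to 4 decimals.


Step 1: Compute the condition number.
kappa = L/mu = 83/66 = 1.2576
Step 2: Compute the convergence rate.
r = 1 - 2/(kappa + 1) = 1 - 2*mu/(L + mu) = (L - mu)/(L + mu) = 17/149 = 0.1141


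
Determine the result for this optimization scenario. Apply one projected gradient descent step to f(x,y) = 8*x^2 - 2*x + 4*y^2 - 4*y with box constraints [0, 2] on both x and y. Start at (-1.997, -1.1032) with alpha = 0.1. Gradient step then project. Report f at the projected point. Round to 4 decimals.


Step 1: Compute gradient at (-1.997, -1.1032).
grad_x = 2*8*-1.997 - 2 = -33.952
grad_y = 2*4*-1.1032 - 4 = -12.8256
Step 2: Gradient step.
x_raw = -1.997 - 0.1*-33.952 = 1.3982
y_raw = -1.1032 - 0.1*-12.8256 = 0.1794
Step 3: Project onto [0, 2].
x_proj = clip(1.3982) = 1.3982
y_proj = clip(0.1794) = 0.1794
Step 4: Evaluate f.
f(1.3982, 0.1794) = 12.2545


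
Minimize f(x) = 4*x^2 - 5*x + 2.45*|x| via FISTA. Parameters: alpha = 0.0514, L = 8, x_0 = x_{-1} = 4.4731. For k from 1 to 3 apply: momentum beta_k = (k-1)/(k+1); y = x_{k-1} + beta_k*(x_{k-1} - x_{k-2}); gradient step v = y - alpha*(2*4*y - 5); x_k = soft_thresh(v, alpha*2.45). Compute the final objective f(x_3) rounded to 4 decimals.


FISTA on f(x) = 4*x^2 - 5*x + 2.45*|x|
L = 8, alpha = 0.0514
Iteration 1: beta = 0.0, y = 4.4731 + 0.0*(4.4731 - 4.4731) = 4.4731
  grad(y) = 30.7848, v = y - alpha*grad = 2.8908
  prox(v) = soft_thresh(2.8908, 0.1259) = 2.7648
Iteration 2: beta = 0.3333, y = 2.7648 + 0.3333*(2.7648 - 4.4731) = 2.1954
  grad(y) = 12.5633, v = y - alpha*grad = 1.5497
  prox(v) = soft_thresh(1.5497, 0.1259) = 1.4237
Iteration 3: beta = 0.5, y = 1.4237 + 0.5*(1.4237 - 2.7648) = 0.7532
  grad(y) = 1.0254, v = y - alpha*grad = 0.7005
  prox(v) = soft_thresh(0.7005, 0.1259) = 0.5745
f(x_3) = 4*0.5745^2 - 5*0.5745 + 2.45*|0.5745| = -0.1447


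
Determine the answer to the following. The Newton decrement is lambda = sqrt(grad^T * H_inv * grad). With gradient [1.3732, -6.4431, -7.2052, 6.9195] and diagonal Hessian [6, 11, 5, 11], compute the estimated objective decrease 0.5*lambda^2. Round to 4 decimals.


Step 1: H is diagonal, so H^(-1) * g = [0.2289, -0.5857, -1.441, 0.629].
Step 2: g^T H^(-1) g = sum_i g_i^2 / H_ii
  = (1.3732)^2/6 + (-6.4431)^2/11 + (-7.2052)^2/5 + (6.9195)^2/11
  = 0.3143 + 3.774 + 10.383 + 4.3527 = 18.8239
Step 3: Objective decrease = 0.5 * g^T H^(-1) g = 9.4119


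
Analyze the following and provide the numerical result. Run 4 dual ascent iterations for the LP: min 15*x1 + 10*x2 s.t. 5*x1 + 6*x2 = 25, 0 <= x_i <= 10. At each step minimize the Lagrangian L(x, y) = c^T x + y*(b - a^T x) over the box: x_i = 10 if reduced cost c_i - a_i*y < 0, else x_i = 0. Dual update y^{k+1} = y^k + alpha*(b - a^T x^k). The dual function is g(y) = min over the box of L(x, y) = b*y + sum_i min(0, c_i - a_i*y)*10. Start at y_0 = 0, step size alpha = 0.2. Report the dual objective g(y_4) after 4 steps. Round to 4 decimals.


Dual ascent for LP: min 15*x1 + 10*x2, 5*x1 + 6*x2 = 25, 0 <= x_i <= 10
Step 1: y^k = 0.0, reduced costs: (15.0, 10.0)
  x^k = (0.0, 0.0), subgradient = b - a^T x = 25.0
  y^{k+1} = 0.0 + 0.2*25.0 = 5.0
Step 2: y^k = 5.0, reduced costs: (-10.0, -20.0)
  x^k = (10.0, 10.0), subgradient = b - a^T x = -85.0
  y^{k+1} = 5.0 + 0.2*-85.0 = -12.0
Step 3: y^k = -12.0, reduced costs: (75.0, 82.0)
  x^k = (0.0, 0.0), subgradient = b - a^T x = 25.0
  y^{k+1} = -12.0 + 0.2*25.0 = -7.0
Step 4: y^k = -7.0, reduced costs: (50.0, 52.0)
  x^k = (0.0, 0.0), subgradient = b - a^T x = 25.0
  y^{k+1} = -7.0 + 0.2*25.0 = -2.0
Dual objective at y_4 = -2.0: reduced costs (25.0, 22.0), box minimizer x = (0.0, 0.0)
g(y_4) = b*y + (c1 - a1*y)*x1 + (c2 - a2*y)*x2 = 25*(-2.0) + 25.0*0.0 + 22.0*0.0 = -50.0 + 0.0 + 0.0 = -50.0


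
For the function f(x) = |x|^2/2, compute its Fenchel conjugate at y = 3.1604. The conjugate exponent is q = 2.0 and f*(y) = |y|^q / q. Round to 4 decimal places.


The conjugate exponent q satisfies 1/p + 1/q = 1.
p = 2, so q = 2/(2 - 1) = 2.0
|y|^q = 3.1604^2.0 = 9.9881
f*(3.1604) = 9.9881 / 2.0 = 4.9941


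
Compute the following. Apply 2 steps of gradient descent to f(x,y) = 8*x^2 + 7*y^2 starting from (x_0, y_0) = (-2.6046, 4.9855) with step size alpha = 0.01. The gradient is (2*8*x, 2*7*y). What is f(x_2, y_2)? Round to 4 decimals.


Gradient descent on f(x,y) = 8*x^2 + 7*y^2.
Starting point: (-2.6046, 4.9855), alpha = 0.01
Step 1: grad_x = 2*8*-2.6046 = -41.6736, grad_y = 2*7*4.9855 = 69.797
  x_1 = -2.6046 - 0.01*-41.6736 = -2.1879
  y_1 = 4.9855 - 0.01*69.797 = 4.2875
Step 2: grad_x = 2*8*-2.1879 = -35.0058, grad_y = 2*7*4.2875 = 60.0254
  x_2 = -2.1879 - 0.01*-35.0058 = -1.8378
  y_2 = 4.2875 - 0.01*60.0254 = 3.6873
f(-1.8378, 3.6873) = 8*(-1.8378)^2 + 7*3.6873^2 = 122.1923


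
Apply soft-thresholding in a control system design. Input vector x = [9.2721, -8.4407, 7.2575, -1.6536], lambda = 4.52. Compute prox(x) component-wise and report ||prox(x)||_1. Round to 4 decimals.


Soft-thresholding with lambda = 4.52:
prox(9.2721) = sign(9.2721)*max(|9.2721| - 4.52, 0) = 4.7521
prox(-8.4407) = sign(-8.4407)*max(|-8.4407| - 4.52, 0) = -3.9207
prox(7.2575) = sign(7.2575)*max(|7.2575| - 4.52, 0) = 2.7375
prox(-1.6536) = sign(-1.6536)*max(|-1.6536| - 4.52, 0) = 0.0
prox(x) = [4.7521, -3.9207, 2.7375, 0.0]
||prox(x)||_1 = 4.7521 + 3.9207 + 2.7375 + 0.0 = 11.4103


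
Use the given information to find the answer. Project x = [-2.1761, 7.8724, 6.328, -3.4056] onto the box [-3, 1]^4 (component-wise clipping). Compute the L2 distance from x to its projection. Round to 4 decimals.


Project each component onto [-3, 1].
clip(-2.1761) = -2.1761, clip(7.8724) = 1.0, clip(6.328) = 1.0, clip(-3.4056) = -3.0
Projection = [-2.1761, 1.0, 1.0, -3.0]
Squared diffs: [0.0, 47.2299, 28.3876, 0.1645]
Distance = sqrt(75.782) = 8.7053


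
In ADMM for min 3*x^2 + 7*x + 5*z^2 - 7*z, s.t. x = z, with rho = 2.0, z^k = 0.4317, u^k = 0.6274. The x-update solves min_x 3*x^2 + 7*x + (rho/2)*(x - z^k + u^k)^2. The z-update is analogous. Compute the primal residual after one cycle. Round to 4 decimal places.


ADMM iteration with rho = 2.0, z^k = 0.4317, u^k = 0.6274
Step 1: x-update.
Minimize 3*x^2 + 7*x + (2.0/2)*(x - 0.4317 + 0.6274)^2
FOC: (2*3 + 2.0)*x = -7 + 2.0*(0.4317 - 0.6274)
x^{k+1} = -0.9239
Step 2: z-update.
Minimize 5*z^2 - 7*z + (2.0/2)*(-0.9239 - z + 0.6274)^2
FOC: (2*5 + 2.0)*z = 7 + 2.0*(-0.9239 + 0.6274)
z^{k+1} = 0.5339
Step 3: u-update.
u^{k+1} = 0.6274 - 0.9239 - 0.5339 = -0.8304
Step 4: Primal residual = |-0.9239 - 0.5339| = 1.4578


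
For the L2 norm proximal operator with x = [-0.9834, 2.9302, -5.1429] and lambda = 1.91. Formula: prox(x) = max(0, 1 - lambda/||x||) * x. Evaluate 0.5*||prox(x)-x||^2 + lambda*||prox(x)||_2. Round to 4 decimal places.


Step 1: Compute ||x||.
||x|| = 6.0002
Step 2: Compute scaling factor.
scale = max(0, 1 - 1.91/6.0002) = 0.6817
Step 3: prox(x) = [-0.6704, 1.9975, -3.5058]
||prox(x)|| = 4.0902
Step 4: Proximal objective.
0.5*||prox-x||^2 = 1.8241
lambda*||prox|| = 7.8123
Total = 9.6364


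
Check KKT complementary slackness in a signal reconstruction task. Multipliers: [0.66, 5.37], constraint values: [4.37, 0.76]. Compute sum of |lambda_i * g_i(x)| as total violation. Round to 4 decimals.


KKT complementary slackness check:
lambda_1 * g_1 = 0.66 * 4.37 = 2.8842
lambda_2 * g_2 = 5.37 * 0.76 = 4.0812
Total violation = 2.8842 + 4.0812 = 6.9654


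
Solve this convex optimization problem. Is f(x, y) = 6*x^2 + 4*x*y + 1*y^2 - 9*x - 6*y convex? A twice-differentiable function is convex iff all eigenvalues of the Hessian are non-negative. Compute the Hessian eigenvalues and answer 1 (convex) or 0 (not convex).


The Hessian of f(x,y) = 6*x^2 + 4*x*y + 1*y^2 - 9*x - 6*y is:
H = [[12, 4], [4, 2]]
Trace = 12 + 2 = 14
Determinant = 12*2 - (4)^2 = 8
Discriminant = (14)^2 - 4*8 = 164.0
Eigenvalues: lambda_1 = 0.5969, lambda_2 = 13.4031
The function is convex.

1


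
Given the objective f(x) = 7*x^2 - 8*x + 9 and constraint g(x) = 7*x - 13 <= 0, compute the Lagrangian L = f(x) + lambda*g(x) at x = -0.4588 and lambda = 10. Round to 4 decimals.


Step 1: Evaluate f(x).
f(-0.4588) = 7*(-0.4588)^2 - 8*(-0.4588) + 9 = 14.1439
Step 2: Evaluate g(x).
g(-0.4588) = 7*-0.4588 - 13 = -16.2116
Step 3: Compute Lagrangian.
L = 14.1439 + 10*-16.2116 = -147.9721


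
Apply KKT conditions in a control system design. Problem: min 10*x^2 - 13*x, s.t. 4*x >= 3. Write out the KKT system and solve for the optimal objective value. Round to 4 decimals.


Step 1: Try lambda = 0 (constraint inactive).
x_unc = 13/(2*10) = 0.65
Check: 4*0.65 = 2.6 < 3 -- violated!
Step 2: Constraint must be active: 4*x = 3
x* = 3/4 = 0.75
lambda = (2*10*0.75 - 13)/4 = 0.5
Step 3: Compute optimal value.
f(x*) = 10*0.75^2 - 13*0.75 = -4.125


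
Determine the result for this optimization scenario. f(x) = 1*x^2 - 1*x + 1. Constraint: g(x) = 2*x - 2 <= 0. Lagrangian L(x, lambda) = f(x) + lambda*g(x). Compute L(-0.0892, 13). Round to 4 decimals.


Step 1: Evaluate f(x).
f(-0.0892) = 1*(-0.0892)^2 - 1*(-0.0892) + 1 = 1.0972
Step 2: Evaluate g(x).
g(-0.0892) = 2*-0.0892 - 2 = -2.1784
Step 3: Compute Lagrangian.
L = 1.0972 + 13*-2.1784 = -27.222


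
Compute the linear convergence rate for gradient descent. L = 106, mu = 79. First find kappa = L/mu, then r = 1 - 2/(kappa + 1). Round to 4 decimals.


Step 1: Compute the condition number.
kappa = L/mu = 106/79 = 1.3418
Step 2: Compute the convergence rate.
r = 1 - 2/(kappa + 1) = 1 - 2*mu/(L + mu) = (L - mu)/(L + mu) = 27/185 = 0.1459


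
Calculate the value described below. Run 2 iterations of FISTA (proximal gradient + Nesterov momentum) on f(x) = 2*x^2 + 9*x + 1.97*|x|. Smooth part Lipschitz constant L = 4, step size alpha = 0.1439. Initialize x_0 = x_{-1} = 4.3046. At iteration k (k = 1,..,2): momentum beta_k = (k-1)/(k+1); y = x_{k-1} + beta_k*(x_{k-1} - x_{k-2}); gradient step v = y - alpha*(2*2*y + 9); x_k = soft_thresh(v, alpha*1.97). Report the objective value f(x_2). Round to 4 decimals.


FISTA on f(x) = 2*x^2 + 9*x + 1.97*|x|
L = 4, alpha = 0.1439
Iteration 1: beta = 0.0, y = 4.3046 + 0.0*(4.3046 - 4.3046) = 4.3046
  grad(y) = 26.2184, v = y - alpha*grad = 0.5318
  prox(v) = soft_thresh(0.5318, 0.2835) = 0.2483
Iteration 2: beta = 0.3333, y = 0.2483 + 0.3333*(0.2483 - 4.3046) = -1.1038
  grad(y) = 4.5847, v = y - alpha*grad = -1.7636
  prox(v) = soft_thresh(-1.7636, 0.2835) = -1.4801
f(x_2) = 2*(-1.4801)^2 + 9*(-1.4801) + 1.97*|-1.4801| = -6.0237


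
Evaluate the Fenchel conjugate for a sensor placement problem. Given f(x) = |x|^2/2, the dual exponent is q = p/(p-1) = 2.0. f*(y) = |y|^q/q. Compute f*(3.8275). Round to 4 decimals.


The conjugate exponent q satisfies 1/p + 1/q = 1.
p = 2, so q = 2/(2 - 1) = 2.0
|y|^q = 3.8275^2.0 = 14.6498
f*(3.8275) = 14.6498 / 2.0 = 7.3249


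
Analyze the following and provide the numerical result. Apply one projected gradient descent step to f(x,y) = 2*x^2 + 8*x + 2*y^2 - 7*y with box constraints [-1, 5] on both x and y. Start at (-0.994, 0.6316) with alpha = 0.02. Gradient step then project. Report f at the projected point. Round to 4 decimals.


Step 1: Compute gradient at (-0.994, 0.6316).
grad_x = 2*2*-0.994 + 8 = 4.024
grad_y = 2*2*0.6316 - 7 = -4.4736
Step 2: Gradient step.
x_raw = -0.994 - 0.02*4.024 = -1.0745
y_raw = 0.6316 - 0.02*-4.4736 = 0.7211
Step 3: Project onto [-1, 5].
x_proj = clip(-1.0745) = -1.0
y_proj = clip(0.7211) = 0.7211
Step 4: Evaluate f.
f(-1.0, 0.7211) = -10.0076


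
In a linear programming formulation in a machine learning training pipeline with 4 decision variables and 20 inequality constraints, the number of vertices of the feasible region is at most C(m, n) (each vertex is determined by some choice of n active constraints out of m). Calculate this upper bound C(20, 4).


Each vertex corresponds to some choice of n active constraints out of m, so the number of vertices is at most C(m, n) = m! / (n!(m-n)!).
m = 20, n = 4
Numerator: 20 * 19 * 18 * 17
Denominator: 4! = 24
C(20, 4) = 4845


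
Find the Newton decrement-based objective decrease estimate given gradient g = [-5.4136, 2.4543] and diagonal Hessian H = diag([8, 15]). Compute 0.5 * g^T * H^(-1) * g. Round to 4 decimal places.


Step 1: H is diagonal, so H^(-1) * g = [-0.6767, 0.1636].
Step 2: g^T H^(-1) g = sum_i g_i^2 / H_ii
  = (-5.4136)^2/8 + (2.4543)^2/15
  = 3.6634 + 0.4016 = 4.065
Step 3: Objective decrease = 0.5 * g^T H^(-1) g = 2.0325


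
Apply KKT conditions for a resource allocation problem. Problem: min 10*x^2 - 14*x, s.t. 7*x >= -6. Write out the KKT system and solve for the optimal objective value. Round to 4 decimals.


Step 1: Try lambda = 0 (constraint inactive).
Stationarity: 2*10*x - 14 = 0
x* = 14/(2*10) = 0.7
Check constraint: 7*0.7 = 4.9 >= -6 -- satisfied.
Step 2: Compute optimal value.
f(x*) = 10*0.7^2 - 14*0.7 = -4.9


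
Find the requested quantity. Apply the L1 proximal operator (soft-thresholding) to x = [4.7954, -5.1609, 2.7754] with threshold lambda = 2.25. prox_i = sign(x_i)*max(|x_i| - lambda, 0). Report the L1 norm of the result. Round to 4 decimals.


Soft-thresholding with lambda = 2.25:
prox(4.7954) = sign(4.7954)*max(|4.7954| - 2.25, 0) = 2.5454
prox(-5.1609) = sign(-5.1609)*max(|-5.1609| - 2.25, 0) = -2.9109
prox(2.7754) = sign(2.7754)*max(|2.7754| - 2.25, 0) = 0.5254
prox(x) = [2.5454, -2.9109, 0.5254]
||prox(x)||_1 = 2.5454 + 2.9109 + 0.5254 = 5.9817


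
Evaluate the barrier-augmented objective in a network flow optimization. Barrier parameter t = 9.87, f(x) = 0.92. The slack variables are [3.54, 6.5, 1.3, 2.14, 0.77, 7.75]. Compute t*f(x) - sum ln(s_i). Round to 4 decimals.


Step 1: Compute log-barrier.
ln values: [1.2641, 1.8718, 0.2624, 0.7608, -0.2614, 2.0477]
phi = -(1.2641 + 1.8718 + 0.2624 + 0.7608 - 0.2614 + 2.0477) = -5.9454
Step 2: Compute augmented objective.
t*f(x) = 9.87*0.92 = 9.0804
Total = 9.0804 - 5.9454 = 3.135


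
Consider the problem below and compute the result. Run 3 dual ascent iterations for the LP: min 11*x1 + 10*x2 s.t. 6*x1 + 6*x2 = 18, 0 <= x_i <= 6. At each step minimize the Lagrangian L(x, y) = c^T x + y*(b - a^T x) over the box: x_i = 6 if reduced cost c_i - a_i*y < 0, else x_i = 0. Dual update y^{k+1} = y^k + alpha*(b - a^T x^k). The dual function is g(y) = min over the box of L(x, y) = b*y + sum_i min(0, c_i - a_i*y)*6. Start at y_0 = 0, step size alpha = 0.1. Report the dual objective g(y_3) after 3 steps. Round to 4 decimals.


Dual ascent for LP: min 11*x1 + 10*x2, 6*x1 + 6*x2 = 18, 0 <= x_i <= 6
Step 1: y^k = 0.0, reduced costs: (11.0, 10.0)
  x^k = (0.0, 0.0), subgradient = b - a^T x = 18.0
  y^{k+1} = 0.0 + 0.1*18.0 = 1.8
Step 2: y^k = 1.8, reduced costs: (0.2, -0.8)
  x^k = (0.0, 6.0), subgradient = b - a^T x = -18.0
  y^{k+1} = 1.8 + 0.1*-18.0 = 0.0
Step 3: y^k = 0.0, reduced costs: (11.0, 10.0)
  x^k = (0.0, 0.0), subgradient = b - a^T x = 18.0
  y^{k+1} = 0.0 + 0.1*18.0 = 1.8
Dual objective at y_3 = 1.8: reduced costs (0.2, -0.8), box minimizer x = (0.0, 6.0)
g(y_3) = b*y + (c1 - a1*y)*x1 + (c2 - a2*y)*x2 = 18*1.8 + 0.2*0.0 + (-0.8)*6.0 = 32.4 + 0.0 - 4.8 = 27.6


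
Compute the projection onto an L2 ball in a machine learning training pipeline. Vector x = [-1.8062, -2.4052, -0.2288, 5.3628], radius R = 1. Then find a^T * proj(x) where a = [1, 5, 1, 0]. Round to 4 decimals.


Step 1: Compute ||x|| (intermediates to 6 decimals).
||x|| = sqrt((-1.8062)^2 + (-2.4052)^2 + (-0.2288)^2 + 5.3628^2) = 6.152993
Step 2: Project.
Since ||x|| > R, scale = R/||x|| = 1/6.152993 = 0.162523, proj(x) = scale * x
proj(x) = [-0.293549, -0.3909, -0.037185, 0.871578]
Step 3: Dot product.
a^T * proj(x) = 1*(-0.293549) + 5*(-0.3909) + 1*(-0.037185) + 0*0.871578 = -2.2852


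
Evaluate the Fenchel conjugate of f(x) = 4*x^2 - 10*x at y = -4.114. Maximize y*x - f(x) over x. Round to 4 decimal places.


f*(y) = sup_x {y*x - a*x^2 - b*x} = sup_x {(y-b)*x - a*x^2}
FOC: (y - b) - 2a*x = 0 => x* = (y - b)/(2a)
x* = (-4.114 + 10)/(2*4) = 0.7358
f*(-4.114) = (y-b)^2/(4a) = (-4.114 + 10)^2/(4*4)
= 34.645/16 = 2.1653


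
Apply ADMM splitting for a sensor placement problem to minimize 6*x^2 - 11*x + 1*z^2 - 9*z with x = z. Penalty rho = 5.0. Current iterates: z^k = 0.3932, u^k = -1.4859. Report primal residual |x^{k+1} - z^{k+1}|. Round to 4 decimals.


ADMM iteration with rho = 5.0, z^k = 0.3932, u^k = -1.4859
Step 1: x-update.
Minimize 6*x^2 - 11*x + (5.0/2)*(x - 0.3932 - 1.4859)^2
FOC: (2*6 + 5.0)*x = 11 + 5.0*(0.3932 + 1.4859)
x^{k+1} = 1.1997
Step 2: z-update.
Minimize 1*z^2 - 9*z + (5.0/2)*(1.1997 - z - 1.4859)^2
FOC: (2*1 + 5.0)*z = 9 + 5.0*(1.1997 - 1.4859)
z^{k+1} = 1.0813
Step 3: u-update.
u^{k+1} = -1.4859 + 1.1997 - 1.0813 = -1.3675
Step 4: Primal residual = |1.1997 - 1.0813| = 0.1184


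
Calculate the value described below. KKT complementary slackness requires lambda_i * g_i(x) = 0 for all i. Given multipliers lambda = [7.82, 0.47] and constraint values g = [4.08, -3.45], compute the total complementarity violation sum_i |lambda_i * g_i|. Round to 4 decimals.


KKT complementary slackness check:
lambda_1 * g_1 = 7.82 * 4.08 = 31.9056
lambda_2 * g_2 = 0.47 * -3.45 = -1.6215
Total violation = 31.9056 + 1.6215 = 33.5271


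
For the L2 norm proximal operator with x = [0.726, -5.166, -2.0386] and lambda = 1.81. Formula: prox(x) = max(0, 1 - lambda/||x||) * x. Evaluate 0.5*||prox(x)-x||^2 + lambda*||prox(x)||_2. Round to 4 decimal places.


Step 1: Compute ||x||.
||x|| = 5.6009
Step 2: Compute scaling factor.
scale = max(0, 1 - 1.81/5.6009) = 0.6768
Step 3: prox(x) = [0.4914, -3.4966, -1.3798]
||prox(x)|| = 3.7909
Step 4: Proximal objective.
0.5*||prox-x||^2 = 1.6381
lambda*||prox|| = 6.8615
Total = 8.4997


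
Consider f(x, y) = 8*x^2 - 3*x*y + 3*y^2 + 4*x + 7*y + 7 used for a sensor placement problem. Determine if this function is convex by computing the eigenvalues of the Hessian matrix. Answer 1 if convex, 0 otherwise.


The Hessian of f(x,y) = 8*x^2 - 3*x*y + 3*y^2 + 4*x + 7*y + 7 is:
H = [[16, -3], [-3, 6]]
Trace = 16 + 6 = 22
Determinant = 16*6 - (-3)^2 = 87
Discriminant = (22)^2 - 4*87 = 136.0
Eigenvalues: lambda_1 = 5.169, lambda_2 = 16.831
The function is convex.

1


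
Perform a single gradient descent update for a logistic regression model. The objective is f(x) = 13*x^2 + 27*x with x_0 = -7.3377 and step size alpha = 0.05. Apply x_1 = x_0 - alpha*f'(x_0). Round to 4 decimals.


We compute the gradient at x_0 and apply the update.
f'(x) = 26*x + 27
f'(-7.3377) = 26*-7.3377 + 27 = -163.7802
x_1 = -7.3377 - 0.05*-163.7802 = 0.8513


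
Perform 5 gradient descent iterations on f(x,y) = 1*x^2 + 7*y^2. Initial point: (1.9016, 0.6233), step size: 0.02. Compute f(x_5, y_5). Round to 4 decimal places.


Gradient descent on f(x,y) = 1*x^2 + 7*y^2.
Starting point: (1.9016, 0.6233), alpha = 0.02
Step 1: grad_x = 2*1*1.9016 = 3.8032, grad_y = 2*7*0.6233 = 8.7262
  x_1 = 1.9016 - 0.02*3.8032 = 1.8255
  y_1 = 0.6233 - 0.02*8.7262 = 0.4488
Step 2: grad_x = 2*1*1.8255 = 3.6511, grad_y = 2*7*0.4488 = 6.2829
  x_2 = 1.8255 - 0.02*3.6511 = 1.7525
  y_2 = 0.4488 - 0.02*6.2829 = 0.3231
Step 3: grad_x = 2*1*1.7525 = 3.505, grad_y = 2*7*0.3231 = 4.5237
  x_3 = 1.7525 - 0.02*3.505 = 1.6824
  y_3 = 0.3231 - 0.02*4.5237 = 0.2326
Step 4: grad_x = 2*1*1.6824 = 3.3648, grad_y = 2*7*0.2326 = 3.257
  x_4 = 1.6824 - 0.02*3.3648 = 1.6151
  y_4 = 0.2326 - 0.02*3.257 = 0.1675
Step 5: grad_x = 2*1*1.6151 = 3.2302, grad_y = 2*7*0.1675 = 2.3451
  x_5 = 1.6151 - 0.02*3.2302 = 1.5505
  y_5 = 0.1675 - 0.02*2.3451 = 0.1206
f(1.5505, 0.1206) = 1*1.5505^2 + 7*0.1206^2 = 2.5059


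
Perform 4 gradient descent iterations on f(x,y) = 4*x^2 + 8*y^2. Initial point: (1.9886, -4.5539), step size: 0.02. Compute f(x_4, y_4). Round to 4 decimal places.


Gradient descent on f(x,y) = 4*x^2 + 8*y^2.
Starting point: (1.9886, -4.5539), alpha = 0.02
Step 1: grad_x = 2*4*1.9886 = 15.9088, grad_y = 2*8*-4.5539 = -72.8624
  x_1 = 1.9886 - 0.02*15.9088 = 1.6704
  y_1 = -4.5539 - 0.02*-72.8624 = -3.0967
Step 2: grad_x = 2*4*1.6704 = 13.3634, grad_y = 2*8*-3.0967 = -49.5464
  x_2 = 1.6704 - 0.02*13.3634 = 1.4032
  y_2 = -3.0967 - 0.02*-49.5464 = -2.1057
Step 3: grad_x = 2*4*1.4032 = 11.2252, grad_y = 2*8*-2.1057 = -33.6916
  x_3 = 1.4032 - 0.02*11.2252 = 1.1787
  y_3 = -2.1057 - 0.02*-33.6916 = -1.4319
Step 4: grad_x = 2*4*1.1787 = 9.4292, grad_y = 2*8*-1.4319 = -22.9103
  x_4 = 1.1787 - 0.02*9.4292 = 0.9901
  y_4 = -1.4319 - 0.02*-22.9103 = -0.9737
f(0.9901, -0.9737) = 4*0.9901^2 + 8*(-0.9737)^2 = 11.5055


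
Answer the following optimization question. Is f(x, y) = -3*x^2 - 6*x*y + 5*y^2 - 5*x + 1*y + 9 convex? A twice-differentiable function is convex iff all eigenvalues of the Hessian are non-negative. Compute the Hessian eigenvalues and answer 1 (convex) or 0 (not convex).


The Hessian of f(x,y) = -3*x^2 - 6*x*y + 5*y^2 - 5*x + 1*y + 9 is:
H = [[-6, -6], [-6, 10]]
Trace = -6 + 10 = 4
Determinant = -6*10 - (-6)^2 = -96
Discriminant = (4)^2 - 4*-96 = 400.0
Eigenvalues: lambda_1 = -8.0, lambda_2 = 12.0
The function is not convex.

0


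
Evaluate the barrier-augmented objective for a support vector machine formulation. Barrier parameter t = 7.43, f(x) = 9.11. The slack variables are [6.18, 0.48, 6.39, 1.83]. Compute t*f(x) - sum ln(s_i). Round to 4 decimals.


Step 1: Compute log-barrier.
ln values: [1.8213, -0.734, 1.8547, 0.6043]
phi = -(1.8213 - 0.734 + 1.8547 + 0.6043) = -3.5464
Step 2: Compute augmented objective.
t*f(x) = 7.43*9.11 = 67.6873
Total = 67.6873 - 3.5464 = 64.1409


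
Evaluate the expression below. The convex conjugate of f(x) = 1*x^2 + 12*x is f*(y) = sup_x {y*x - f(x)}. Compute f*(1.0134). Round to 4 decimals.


f*(y) = sup_x {y*x - a*x^2 - b*x} = sup_x {(y-b)*x - a*x^2}
FOC: (y - b) - 2a*x = 0 => x* = (y - b)/(2a)
x* = (1.0134 - 12)/(2*1) = -5.4933
f*(1.0134) = (y-b)^2/(4a) = (1.0134 - 12)^2/(4*1)
= 120.7054/4 = 30.1763


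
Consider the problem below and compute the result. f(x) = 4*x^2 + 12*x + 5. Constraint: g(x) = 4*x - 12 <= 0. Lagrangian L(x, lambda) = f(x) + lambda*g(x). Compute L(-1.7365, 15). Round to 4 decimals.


Step 1: Evaluate f(x).
f(-1.7365) = 4*(-1.7365)^2 + 12*(-1.7365) + 5 = -3.7763
Step 2: Evaluate g(x).
g(-1.7365) = 4*-1.7365 - 12 = -18.946
Step 3: Compute Lagrangian.
L = -3.7763 + 15*-18.946 = -287.9663


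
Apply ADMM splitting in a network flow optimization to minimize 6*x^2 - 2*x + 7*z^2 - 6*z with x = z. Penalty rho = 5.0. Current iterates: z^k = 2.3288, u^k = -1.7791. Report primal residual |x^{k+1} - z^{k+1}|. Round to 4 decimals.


ADMM iteration with rho = 5.0, z^k = 2.3288, u^k = -1.7791
Step 1: x-update.
Minimize 6*x^2 - 2*x + (5.0/2)*(x - 2.3288 - 1.7791)^2
FOC: (2*6 + 5.0)*x = 2 + 5.0*(2.3288 + 1.7791)
x^{k+1} = 1.3259
Step 2: z-update.
Minimize 7*z^2 - 6*z + (5.0/2)*(1.3259 - z - 1.7791)^2
FOC: (2*7 + 5.0)*z = 6 + 5.0*(1.3259 - 1.7791)
z^{k+1} = 0.1965
Step 3: u-update.
u^{k+1} = -1.7791 + 1.3259 - 0.1965 = -0.6498
Step 4: Primal residual = |1.3259 - 0.1965| = 1.1293


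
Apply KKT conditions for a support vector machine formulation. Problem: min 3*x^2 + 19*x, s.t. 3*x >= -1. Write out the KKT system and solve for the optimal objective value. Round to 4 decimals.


Step 1: Try lambda = 0 (constraint inactive).
x_unc = -19/(2*3) = -3.1667
Check: 3*-3.1667 = -9.5001 < -1 -- violated!
Step 2: Constraint must be active: 3*x = -1
x* = -1/3 = -0.3333 (rounded; the exact value -1/3 is used below)
lambda = (2*3*(-1/3) + 19)/3 = 5.6667
Step 3: Compute optimal value.
f(x*) = 3*(-1/3)^2 + 19*(-1/3) = -6.0


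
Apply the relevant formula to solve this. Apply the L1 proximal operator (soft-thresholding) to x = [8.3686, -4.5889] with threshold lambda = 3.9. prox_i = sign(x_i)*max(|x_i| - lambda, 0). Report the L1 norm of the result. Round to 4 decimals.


Soft-thresholding with lambda = 3.9:
prox(8.3686) = sign(8.3686)*max(|8.3686| - 3.9, 0) = 4.4686
prox(-4.5889) = sign(-4.5889)*max(|-4.5889| - 3.9, 0) = -0.6889
prox(x) = [4.4686, -0.6889]
||prox(x)||_1 = 4.4686 + 0.6889 = 5.1575


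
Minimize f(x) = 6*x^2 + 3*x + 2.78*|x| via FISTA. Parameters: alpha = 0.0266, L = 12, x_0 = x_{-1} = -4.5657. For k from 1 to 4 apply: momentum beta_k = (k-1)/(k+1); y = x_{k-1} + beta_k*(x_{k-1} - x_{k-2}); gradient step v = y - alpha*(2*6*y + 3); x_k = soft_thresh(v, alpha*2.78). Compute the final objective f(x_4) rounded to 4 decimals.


FISTA on f(x) = 6*x^2 + 3*x + 2.78*|x|
L = 12, alpha = 0.0266
Iteration 1: beta = 0.0, y = -4.5657 + 0.0*(-4.5657 + 4.5657) = -4.5657
  grad(y) = -51.7884, v = y - alpha*grad = -3.1881
  prox(v) = soft_thresh(-3.1881, 0.0739) = -3.1142
Iteration 2: beta = 0.3333, y = -3.1142 + 0.3333*(-3.1142 + 4.5657) = -2.6303
  grad(y) = -28.5641, v = y - alpha*grad = -1.8705
  prox(v) = soft_thresh(-1.8705, 0.0739) = -1.7966
Iteration 3: beta = 0.5, y = -1.7966 + 0.5*(-1.7966 + 3.1142) = -1.1378
  grad(y) = -10.6535, v = y - alpha*grad = -0.8544
  prox(v) = soft_thresh(-0.8544, 0.0739) = -0.7805
Iteration 4: beta = 0.6, y = -0.7805 + 0.6*(-0.7805 + 1.7966) = -0.1708
  grad(y) = 0.9506, v = y - alpha*grad = -0.1961
  prox(v) = soft_thresh(-0.1961, 0.0739) = -0.1221
f(x_4) = 6*(-0.1221)^2 + 3*(-0.1221) + 2.78*|-0.1221| = 0.0626


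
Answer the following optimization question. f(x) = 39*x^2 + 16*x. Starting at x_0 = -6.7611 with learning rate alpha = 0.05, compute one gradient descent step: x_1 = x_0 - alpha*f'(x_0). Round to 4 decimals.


We compute the gradient at x_0 and apply the update.
f'(x) = 78*x + 16
f'(-6.7611) = 78*-6.7611 + 16 = -511.3658
x_1 = -6.7611 - 0.05*-511.3658 = 18.8072


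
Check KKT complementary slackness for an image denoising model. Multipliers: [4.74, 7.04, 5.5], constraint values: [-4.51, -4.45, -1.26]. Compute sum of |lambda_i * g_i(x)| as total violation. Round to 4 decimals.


KKT complementary slackness check:
lambda_1 * g_1 = 4.74 * -4.51 = -21.3774
lambda_2 * g_2 = 7.04 * -4.45 = -31.328
lambda_3 * g_3 = 5.5 * -1.26 = -6.93
Total violation = 21.3774 + 31.328 + 6.93 = 59.6354


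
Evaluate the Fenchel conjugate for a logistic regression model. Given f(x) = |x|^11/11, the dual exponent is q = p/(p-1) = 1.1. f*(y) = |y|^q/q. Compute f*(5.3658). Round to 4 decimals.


The conjugate exponent q satisfies 1/p + 1/q = 1.
p = 11, so q = 11/(11 - 1) = 1.1
|y|^q = 5.3658^1.1 = 6.3474
f*(5.3658) = 6.3474 / 1.1 = 5.7704


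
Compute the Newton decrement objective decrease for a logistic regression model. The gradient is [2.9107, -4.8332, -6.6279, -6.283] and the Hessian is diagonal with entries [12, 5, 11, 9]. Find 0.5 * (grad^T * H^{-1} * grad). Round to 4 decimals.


Step 1: H is diagonal, so H^(-1) * g = [0.2426, -0.9666, -0.6025, -0.6981].
Step 2: g^T H^(-1) g = sum_i g_i^2 / H_ii
  = (2.9107)^2/12 + (-4.8332)^2/5 + (-6.6279)^2/11 + (-6.283)^2/9
  = 0.706 + 4.672 + 3.9936 + 4.3862 = 13.7578
Step 3: Objective decrease = 0.5 * g^T H^(-1) g = 6.8789
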